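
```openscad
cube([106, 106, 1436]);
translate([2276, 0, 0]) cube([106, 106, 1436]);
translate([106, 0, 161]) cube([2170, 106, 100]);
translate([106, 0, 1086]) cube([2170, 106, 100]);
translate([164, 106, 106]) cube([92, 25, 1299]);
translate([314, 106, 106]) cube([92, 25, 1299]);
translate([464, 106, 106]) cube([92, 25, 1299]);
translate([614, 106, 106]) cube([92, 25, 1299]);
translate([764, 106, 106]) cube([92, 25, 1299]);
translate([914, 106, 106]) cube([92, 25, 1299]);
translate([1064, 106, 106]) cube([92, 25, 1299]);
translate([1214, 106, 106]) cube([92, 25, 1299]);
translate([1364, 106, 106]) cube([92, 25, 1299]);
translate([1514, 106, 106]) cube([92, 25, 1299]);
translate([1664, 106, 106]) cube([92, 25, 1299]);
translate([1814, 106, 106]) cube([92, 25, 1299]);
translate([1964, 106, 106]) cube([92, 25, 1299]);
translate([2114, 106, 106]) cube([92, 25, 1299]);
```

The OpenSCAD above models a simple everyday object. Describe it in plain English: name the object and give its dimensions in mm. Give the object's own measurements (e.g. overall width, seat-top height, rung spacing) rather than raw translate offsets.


A fence section. Two 106×106 mm posts, 1436 mm tall, stand on the floor with a clear span of 2170 mm between their inner faces. Two horizontal rails of 106×100 mm section span the gap between the posts with their undersides at z = 161 mm and z = 1086 mm, flush with the posts' −y face. 14 pickets, each 92 mm wide, 25 mm thick and 1299 mm tall, are fixed to the +y face of the rails with their bottoms at z = 106 mm, spaced across the span with a 58 mm gap after the −x post and between neighbouring pickets, with 70 mm left before the +x post.


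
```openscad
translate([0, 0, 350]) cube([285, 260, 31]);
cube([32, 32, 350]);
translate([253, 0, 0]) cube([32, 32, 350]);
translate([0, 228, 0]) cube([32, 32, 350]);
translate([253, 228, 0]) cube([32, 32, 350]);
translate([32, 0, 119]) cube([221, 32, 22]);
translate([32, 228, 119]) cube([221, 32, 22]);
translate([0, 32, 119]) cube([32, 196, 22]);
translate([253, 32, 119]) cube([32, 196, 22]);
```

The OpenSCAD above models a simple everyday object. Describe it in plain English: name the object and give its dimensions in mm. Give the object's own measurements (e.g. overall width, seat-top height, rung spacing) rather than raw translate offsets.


A four-legged stool. The seat is a 285×260×31 mm slab whose top surface is at z = 381 mm; four square legs, each 32×32 mm in cross-section, run from the floor (z = 0) to the underside of the seat, each flush with a corner of the seat. Four stretchers, 32 mm wide and 22 mm tall, connect adjacent legs with their undersides at z = 119 mm, each running between the inner faces of the legs it joins and aligned with the legs' outer faces on the other axis.


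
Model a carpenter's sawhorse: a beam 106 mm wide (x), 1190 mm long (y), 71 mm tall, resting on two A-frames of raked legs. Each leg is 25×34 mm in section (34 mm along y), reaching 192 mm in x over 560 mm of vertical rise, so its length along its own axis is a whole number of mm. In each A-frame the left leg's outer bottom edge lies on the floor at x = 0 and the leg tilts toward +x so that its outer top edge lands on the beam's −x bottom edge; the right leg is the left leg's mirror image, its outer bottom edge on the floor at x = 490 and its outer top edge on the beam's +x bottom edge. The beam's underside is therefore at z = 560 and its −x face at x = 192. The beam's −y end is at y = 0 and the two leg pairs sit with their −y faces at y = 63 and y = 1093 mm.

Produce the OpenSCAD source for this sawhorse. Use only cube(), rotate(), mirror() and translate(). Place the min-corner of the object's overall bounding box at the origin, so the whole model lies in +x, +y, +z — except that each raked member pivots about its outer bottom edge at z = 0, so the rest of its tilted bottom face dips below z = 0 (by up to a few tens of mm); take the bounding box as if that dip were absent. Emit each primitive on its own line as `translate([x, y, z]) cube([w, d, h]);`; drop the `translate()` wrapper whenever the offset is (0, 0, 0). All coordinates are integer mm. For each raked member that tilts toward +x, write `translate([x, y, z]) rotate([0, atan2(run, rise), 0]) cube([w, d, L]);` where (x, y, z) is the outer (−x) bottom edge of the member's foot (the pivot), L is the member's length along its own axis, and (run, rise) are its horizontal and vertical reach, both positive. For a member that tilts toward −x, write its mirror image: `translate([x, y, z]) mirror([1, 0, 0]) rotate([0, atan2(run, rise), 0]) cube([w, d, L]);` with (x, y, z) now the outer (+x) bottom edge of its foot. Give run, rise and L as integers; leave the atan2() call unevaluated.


// leg length = √(192² + 560²) = 592
// right-leg outer foot x = 2·192 + 106 = 490
// beam min-corner = (192, 0, 560)
translate([192, 0, 560]) cube([106, 1190, 71]);
translate([0, 63, 0]) rotate([0, atan2(192, 560), 0]) cube([25, 34, 592]);
translate([490, 63, 0]) mirror([1, 0, 0]) rotate([0, atan2(192, 560), 0]) cube([25, 34, 592]);
translate([0, 1093, 0]) rotate([0, atan2(192, 560), 0]) cube([25, 34, 592]);
translate([490, 1093, 0]) mirror([1, 0, 0]) rotate([0, atan2(192, 560), 0]) cube([25, 34, 592]);


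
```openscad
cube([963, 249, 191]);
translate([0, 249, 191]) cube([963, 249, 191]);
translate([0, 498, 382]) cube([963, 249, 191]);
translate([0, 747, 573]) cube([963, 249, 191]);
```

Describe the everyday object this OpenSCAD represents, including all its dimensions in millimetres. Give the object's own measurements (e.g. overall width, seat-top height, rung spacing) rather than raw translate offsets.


A straight staircase of 4 solid steps. Each step is 963 mm wide (x), 249 mm deep (y, the going) and 191 mm tall (the rise). The first step rests on the floor; each subsequent step sits one going further in +y and one rise higher in +z, directly behind and above the previous step with no overlap.


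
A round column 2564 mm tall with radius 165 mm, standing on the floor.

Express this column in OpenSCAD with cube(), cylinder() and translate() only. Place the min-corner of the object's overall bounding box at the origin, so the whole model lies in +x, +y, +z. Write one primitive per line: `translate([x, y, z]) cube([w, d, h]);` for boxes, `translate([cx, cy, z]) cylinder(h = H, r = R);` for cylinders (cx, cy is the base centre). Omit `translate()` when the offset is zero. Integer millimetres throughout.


translate([165, 165, 0]) cylinder(h = 2564, r = 165);


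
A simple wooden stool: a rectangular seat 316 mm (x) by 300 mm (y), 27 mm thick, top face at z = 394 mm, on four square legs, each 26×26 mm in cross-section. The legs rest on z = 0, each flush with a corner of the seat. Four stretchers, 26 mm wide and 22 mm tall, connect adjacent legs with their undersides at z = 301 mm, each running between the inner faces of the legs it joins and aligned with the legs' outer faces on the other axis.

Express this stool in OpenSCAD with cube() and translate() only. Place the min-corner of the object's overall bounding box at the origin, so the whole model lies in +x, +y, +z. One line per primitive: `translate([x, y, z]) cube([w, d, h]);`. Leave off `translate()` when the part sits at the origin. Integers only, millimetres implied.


translate([0, 0, 367]) cube([316, 300, 27]);
cube([26, 26, 367]);
translate([290, 0, 0]) cube([26, 26, 367]);
translate([0, 274, 0]) cube([26, 26, 367]);
translate([290, 274, 0]) cube([26, 26, 367]);
translate([26, 0, 301]) cube([264, 26, 22]);
translate([26, 274, 301]) cube([264, 26, 22]);
translate([0, 26, 301]) cube([26, 248, 22]);
translate([290, 26, 301]) cube([26, 248, 22]);


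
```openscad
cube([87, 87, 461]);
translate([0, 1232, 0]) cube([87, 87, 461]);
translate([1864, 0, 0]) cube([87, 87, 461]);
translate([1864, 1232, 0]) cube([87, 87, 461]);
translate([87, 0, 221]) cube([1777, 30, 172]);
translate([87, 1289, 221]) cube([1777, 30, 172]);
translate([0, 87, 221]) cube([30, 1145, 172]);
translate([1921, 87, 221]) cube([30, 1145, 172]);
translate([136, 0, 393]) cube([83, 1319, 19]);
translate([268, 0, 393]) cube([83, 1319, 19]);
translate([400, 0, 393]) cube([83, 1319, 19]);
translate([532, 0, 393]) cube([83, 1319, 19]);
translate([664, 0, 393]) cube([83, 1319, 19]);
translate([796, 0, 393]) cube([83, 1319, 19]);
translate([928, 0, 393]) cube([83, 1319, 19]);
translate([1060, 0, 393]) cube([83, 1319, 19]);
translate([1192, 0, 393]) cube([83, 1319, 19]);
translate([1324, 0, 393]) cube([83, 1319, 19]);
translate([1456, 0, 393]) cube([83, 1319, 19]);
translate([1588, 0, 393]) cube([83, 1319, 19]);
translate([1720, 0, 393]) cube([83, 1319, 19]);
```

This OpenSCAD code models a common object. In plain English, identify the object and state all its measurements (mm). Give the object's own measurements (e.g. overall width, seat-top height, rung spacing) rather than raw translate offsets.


A bed frame 1951 mm long (x) by 1319 mm wide (y). Four 87×87 mm corner posts, 461 mm tall, at the corners of the footprint. Four rails of 30 mm thickness and 172 mm height run between adjacent posts with their undersides at z = 221 mm, their outer faces flush with the outside of the frame (the two x-running rails run between the posts' inner faces; the two y-running rails run between the posts' inner faces). 13 slats, each 83 mm wide (x) and 19 mm thick, lie across the top of the two x-running rails, running the full 1319 mm width of the frame in y; along x they sit between the end posts with a 49 mm gap after the −x posts and between neighbouring slats, leaving 61 mm before the +x posts.


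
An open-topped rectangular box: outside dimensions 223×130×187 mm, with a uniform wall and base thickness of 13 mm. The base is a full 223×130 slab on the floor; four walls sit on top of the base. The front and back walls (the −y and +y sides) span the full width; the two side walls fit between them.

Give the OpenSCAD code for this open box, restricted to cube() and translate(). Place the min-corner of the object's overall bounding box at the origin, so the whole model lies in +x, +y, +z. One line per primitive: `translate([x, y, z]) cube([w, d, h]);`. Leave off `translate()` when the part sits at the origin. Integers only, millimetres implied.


cube([223, 130, 13]);
translate([0, 0, 13]) cube([223, 13, 174]);
translate([0, 117, 13]) cube([223, 13, 174]);
translate([0, 13, 13]) cube([13, 104, 174]);
translate([210, 13, 13]) cube([13, 104, 174]);


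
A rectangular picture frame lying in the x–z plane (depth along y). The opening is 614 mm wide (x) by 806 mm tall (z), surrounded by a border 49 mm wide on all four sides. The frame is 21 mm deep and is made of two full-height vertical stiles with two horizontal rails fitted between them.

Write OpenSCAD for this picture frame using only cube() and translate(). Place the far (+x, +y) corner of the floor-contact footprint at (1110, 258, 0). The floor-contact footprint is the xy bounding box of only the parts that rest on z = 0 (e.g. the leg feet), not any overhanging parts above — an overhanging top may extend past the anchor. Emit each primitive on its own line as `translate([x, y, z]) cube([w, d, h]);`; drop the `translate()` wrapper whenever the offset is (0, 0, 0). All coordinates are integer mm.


translate([398, 237, 0]) cube([49, 21, 904]);
translate([1061, 237, 0]) cube([49, 21, 904]);
translate([447, 237, 0]) cube([614, 21, 49]);
translate([447, 237, 855]) cube([614, 21, 49]);


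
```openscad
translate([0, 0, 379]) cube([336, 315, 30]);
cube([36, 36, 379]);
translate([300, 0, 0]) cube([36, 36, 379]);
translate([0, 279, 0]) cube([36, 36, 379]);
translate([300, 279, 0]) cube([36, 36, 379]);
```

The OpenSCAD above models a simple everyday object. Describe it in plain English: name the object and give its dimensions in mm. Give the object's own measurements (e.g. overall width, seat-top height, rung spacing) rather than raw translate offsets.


A four-legged stool. The seat is a 336×315×30 mm slab whose top surface is at z = 409 mm; four square legs, each 36×36 mm in cross-section, run from the floor (z = 0) to the underside of the seat, each flush with a corner of the seat.


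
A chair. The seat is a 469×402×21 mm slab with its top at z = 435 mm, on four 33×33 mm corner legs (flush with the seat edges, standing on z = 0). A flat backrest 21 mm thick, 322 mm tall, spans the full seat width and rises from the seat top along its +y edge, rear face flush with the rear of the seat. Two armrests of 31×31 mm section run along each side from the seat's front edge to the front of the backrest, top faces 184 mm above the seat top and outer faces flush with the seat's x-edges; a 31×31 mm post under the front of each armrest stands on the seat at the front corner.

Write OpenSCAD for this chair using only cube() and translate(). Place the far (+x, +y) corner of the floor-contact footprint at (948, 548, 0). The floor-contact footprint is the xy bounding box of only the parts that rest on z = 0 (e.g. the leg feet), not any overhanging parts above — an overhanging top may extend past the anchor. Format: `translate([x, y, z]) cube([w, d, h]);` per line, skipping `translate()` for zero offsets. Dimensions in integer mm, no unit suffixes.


translate([479, 146, 414]) cube([469, 402, 21]);
translate([479, 146, 0]) cube([33, 33, 414]);
translate([915, 146, 0]) cube([33, 33, 414]);
translate([479, 515, 0]) cube([33, 33, 414]);
translate([915, 515, 0]) cube([33, 33, 414]);
translate([479, 527, 435]) cube([469, 21, 322]);
translate([479, 146, 588]) cube([31, 381, 31]);
translate([917, 146, 588]) cube([31, 381, 31]);
translate([479, 146, 435]) cube([31, 31, 153]);
translate([917, 146, 435]) cube([31, 31, 153]);


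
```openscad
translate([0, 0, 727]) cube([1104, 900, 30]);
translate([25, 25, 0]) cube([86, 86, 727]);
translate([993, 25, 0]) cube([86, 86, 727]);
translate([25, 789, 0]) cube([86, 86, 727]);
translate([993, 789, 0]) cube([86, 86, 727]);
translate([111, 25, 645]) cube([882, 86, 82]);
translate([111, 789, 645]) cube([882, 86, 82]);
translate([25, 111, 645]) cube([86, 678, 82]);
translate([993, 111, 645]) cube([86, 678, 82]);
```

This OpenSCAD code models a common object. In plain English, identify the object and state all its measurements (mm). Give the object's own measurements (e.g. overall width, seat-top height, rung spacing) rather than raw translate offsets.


A table: top 1104 mm (x) × 900 mm (y), 30 mm thick, upper face at z = 757 mm, on four 86×86 mm square legs, each inset 25 mm from the nearest pair of top edges from z = 0 to the bottom of the top. Four apron rails, 86 mm thick and 82 mm tall, run between adjacent legs with their top edges flush with the underside of the top and their outer faces flush with the legs' outer faces.


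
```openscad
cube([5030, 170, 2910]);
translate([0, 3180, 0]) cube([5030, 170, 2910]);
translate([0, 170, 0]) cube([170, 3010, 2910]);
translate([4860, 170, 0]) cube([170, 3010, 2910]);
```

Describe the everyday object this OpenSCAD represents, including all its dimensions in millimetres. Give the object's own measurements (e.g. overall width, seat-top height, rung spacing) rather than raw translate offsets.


The wall frame of a small rectangular building: four walls, each 2910 mm tall and 170 mm thick, enclosing a footprint 5030 mm (x) by 3350 mm (y) outside-to-outside, with no floor or roof. The front and back walls (the −y and +y sides) span the full width; the two side walls fit between them.


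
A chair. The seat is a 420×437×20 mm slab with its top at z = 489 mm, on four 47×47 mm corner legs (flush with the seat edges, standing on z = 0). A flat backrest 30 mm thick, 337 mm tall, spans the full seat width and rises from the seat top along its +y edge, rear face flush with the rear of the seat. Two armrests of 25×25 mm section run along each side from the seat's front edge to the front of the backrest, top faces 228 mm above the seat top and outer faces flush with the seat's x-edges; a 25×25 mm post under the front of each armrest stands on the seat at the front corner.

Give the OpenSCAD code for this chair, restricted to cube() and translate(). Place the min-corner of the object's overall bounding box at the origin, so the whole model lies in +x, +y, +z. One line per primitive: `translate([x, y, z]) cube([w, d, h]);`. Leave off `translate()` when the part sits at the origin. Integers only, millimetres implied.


translate([0, 0, 469]) cube([420, 437, 20]);
cube([47, 47, 469]);
translate([373, 0, 0]) cube([47, 47, 469]);
translate([0, 390, 0]) cube([47, 47, 469]);
translate([373, 390, 0]) cube([47, 47, 469]);
translate([0, 407, 489]) cube([420, 30, 337]);
translate([0, 0, 692]) cube([25, 407, 25]);
translate([395, 0, 692]) cube([25, 407, 25]);
translate([0, 0, 489]) cube([25, 25, 203]);
translate([395, 0, 489]) cube([25, 25, 203]);


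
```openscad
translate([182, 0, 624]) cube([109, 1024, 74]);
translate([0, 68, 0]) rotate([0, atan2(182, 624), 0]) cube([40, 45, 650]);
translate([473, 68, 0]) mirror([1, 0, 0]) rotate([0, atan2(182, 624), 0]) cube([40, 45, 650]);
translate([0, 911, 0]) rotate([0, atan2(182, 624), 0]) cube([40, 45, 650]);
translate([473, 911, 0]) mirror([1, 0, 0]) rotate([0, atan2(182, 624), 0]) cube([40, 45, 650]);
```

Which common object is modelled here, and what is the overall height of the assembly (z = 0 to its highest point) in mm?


A sawhorse. The overall height is 698 mm.

A beam across two mirrored pairs of raked legs — a sawhorse. The beam's underside is at z = 624 (matching the legs' vertical rise in atan2(182, 624)) and the beam is 74 mm tall, so its top is at 624 + 74 = 698 mm. The raked legs top out at the beam's underside, so that is the highest point.


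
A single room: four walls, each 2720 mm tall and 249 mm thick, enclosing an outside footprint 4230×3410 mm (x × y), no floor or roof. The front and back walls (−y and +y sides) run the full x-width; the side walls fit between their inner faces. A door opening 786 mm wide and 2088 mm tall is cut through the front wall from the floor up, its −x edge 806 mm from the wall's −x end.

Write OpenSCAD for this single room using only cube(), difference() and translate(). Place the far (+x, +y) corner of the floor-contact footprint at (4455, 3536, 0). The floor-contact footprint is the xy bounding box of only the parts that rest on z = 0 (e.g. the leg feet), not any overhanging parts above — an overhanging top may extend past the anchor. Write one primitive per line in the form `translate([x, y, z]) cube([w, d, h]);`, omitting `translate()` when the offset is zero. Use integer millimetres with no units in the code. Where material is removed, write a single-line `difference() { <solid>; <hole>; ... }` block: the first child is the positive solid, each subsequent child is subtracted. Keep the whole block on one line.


difference() { translate([225, 126, 0]) cube([4230, 249, 2720]); translate([1031, 126, 0]) cube([786, 249, 2088]); }
translate([225, 3287, 0]) cube([4230, 249, 2720]);
translate([225, 375, 0]) cube([249, 2912, 2720]);
translate([4206, 375, 0]) cube([249, 2912, 2720]);


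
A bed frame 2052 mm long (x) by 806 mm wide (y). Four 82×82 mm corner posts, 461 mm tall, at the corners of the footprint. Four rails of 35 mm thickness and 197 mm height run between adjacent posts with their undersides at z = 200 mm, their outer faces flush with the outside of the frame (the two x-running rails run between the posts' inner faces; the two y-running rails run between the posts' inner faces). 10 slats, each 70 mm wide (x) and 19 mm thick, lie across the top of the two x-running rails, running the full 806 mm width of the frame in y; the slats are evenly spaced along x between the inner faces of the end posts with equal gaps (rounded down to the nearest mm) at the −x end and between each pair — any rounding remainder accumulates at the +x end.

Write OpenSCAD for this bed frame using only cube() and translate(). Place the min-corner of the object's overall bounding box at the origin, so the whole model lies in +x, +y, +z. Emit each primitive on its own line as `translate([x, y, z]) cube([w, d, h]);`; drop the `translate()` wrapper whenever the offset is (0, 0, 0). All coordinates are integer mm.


cube([82, 82, 461]);
translate([0, 724, 0]) cube([82, 82, 461]);
translate([1970, 0, 0]) cube([82, 82, 461]);
translate([1970, 724, 0]) cube([82, 82, 461]);
translate([82, 0, 200]) cube([1888, 35, 197]);
translate([82, 771, 200]) cube([1888, 35, 197]);
translate([0, 82, 200]) cube([35, 642, 197]);
translate([2017, 82, 200]) cube([35, 642, 197]);
translate([190, 0, 397]) cube([70, 806, 19]);
translate([368, 0, 397]) cube([70, 806, 19]);
translate([546, 0, 397]) cube([70, 806, 19]);
translate([724, 0, 397]) cube([70, 806, 19]);
translate([902, 0, 397]) cube([70, 806, 19]);
translate([1080, 0, 397]) cube([70, 806, 19]);
translate([1258, 0, 397]) cube([70, 806, 19]);
translate([1436, 0, 397]) cube([70, 806, 19]);
translate([1614, 0, 397]) cube([70, 806, 19]);
translate([1792, 0, 397]) cube([70, 806, 19]);


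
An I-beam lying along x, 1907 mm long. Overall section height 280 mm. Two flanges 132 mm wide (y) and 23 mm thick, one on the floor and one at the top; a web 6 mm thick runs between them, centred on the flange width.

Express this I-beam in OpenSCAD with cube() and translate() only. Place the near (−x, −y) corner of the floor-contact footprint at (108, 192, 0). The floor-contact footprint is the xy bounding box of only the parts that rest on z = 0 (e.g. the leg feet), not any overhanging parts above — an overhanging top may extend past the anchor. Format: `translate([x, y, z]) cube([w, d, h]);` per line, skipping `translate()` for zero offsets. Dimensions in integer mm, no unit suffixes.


translate([108, 192, 0]) cube([1907, 132, 23]);
translate([108, 255, 23]) cube([1907, 6, 234]);
translate([108, 192, 257]) cube([1907, 132, 23]);


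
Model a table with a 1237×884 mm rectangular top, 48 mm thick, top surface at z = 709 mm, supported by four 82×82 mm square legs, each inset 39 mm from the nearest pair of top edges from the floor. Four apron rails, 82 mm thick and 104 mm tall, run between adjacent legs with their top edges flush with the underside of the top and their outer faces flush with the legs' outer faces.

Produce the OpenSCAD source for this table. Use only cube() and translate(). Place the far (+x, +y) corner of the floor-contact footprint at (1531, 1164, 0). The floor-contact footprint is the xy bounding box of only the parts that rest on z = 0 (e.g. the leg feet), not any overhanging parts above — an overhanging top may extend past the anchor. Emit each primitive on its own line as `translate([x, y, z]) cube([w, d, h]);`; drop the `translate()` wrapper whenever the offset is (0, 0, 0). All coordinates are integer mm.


translate([333, 319, 661]) cube([1237, 884, 48]);
translate([372, 358, 0]) cube([82, 82, 661]);
translate([1449, 358, 0]) cube([82, 82, 661]);
translate([372, 1082, 0]) cube([82, 82, 661]);
translate([1449, 1082, 0]) cube([82, 82, 661]);
translate([454, 358, 557]) cube([995, 82, 104]);
translate([454, 1082, 557]) cube([995, 82, 104]);
translate([372, 440, 557]) cube([82, 642, 104]);
translate([1449, 440, 557]) cube([82, 642, 104]);


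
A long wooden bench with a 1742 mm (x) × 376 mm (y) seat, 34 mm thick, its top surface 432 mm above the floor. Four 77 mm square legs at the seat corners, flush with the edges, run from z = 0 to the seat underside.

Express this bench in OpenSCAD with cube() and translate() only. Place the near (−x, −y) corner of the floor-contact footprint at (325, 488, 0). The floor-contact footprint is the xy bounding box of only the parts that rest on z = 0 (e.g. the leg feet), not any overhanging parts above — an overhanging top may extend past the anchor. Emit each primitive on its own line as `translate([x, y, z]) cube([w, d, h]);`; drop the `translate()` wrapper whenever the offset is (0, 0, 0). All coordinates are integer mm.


// leg_h = 432 − 34 = 398
translate([325, 488, 398]) cube([1742, 376, 34]);
translate([325, 488, 0]) cube([77, 77, 398]);
translate([325, 787, 0]) cube([77, 77, 398]);
translate([1990, 488, 0]) cube([77, 77, 398]);
translate([1990, 787, 0]) cube([77, 77, 398]);


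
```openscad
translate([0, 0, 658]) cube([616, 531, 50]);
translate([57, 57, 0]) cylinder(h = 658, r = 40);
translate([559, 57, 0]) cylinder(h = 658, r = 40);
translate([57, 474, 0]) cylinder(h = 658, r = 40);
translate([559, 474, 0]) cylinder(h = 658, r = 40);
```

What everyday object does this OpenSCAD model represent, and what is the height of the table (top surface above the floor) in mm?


A table. The table height is 708 mm.

A 616×531×50 slab sits at z = 658 on four Ø80 mm round legs — a table. The top surface is at 658 + 50 = 708 mm.


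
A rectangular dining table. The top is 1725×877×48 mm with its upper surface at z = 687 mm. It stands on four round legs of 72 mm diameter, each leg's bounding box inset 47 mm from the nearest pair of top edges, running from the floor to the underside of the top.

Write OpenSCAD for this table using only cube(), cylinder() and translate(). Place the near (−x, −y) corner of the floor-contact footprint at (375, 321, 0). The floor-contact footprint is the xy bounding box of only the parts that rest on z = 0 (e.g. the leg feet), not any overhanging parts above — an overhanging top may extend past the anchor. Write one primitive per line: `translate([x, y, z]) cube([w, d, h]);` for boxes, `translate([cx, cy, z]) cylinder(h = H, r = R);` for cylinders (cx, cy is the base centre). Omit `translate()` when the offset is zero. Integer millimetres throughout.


// leg_h = 687 - 48 = 639
translate([328, 274, 639]) cube([1725, 877, 48]);
translate([411, 357, 0]) cylinder(h = 639, r = 36);
translate([1970, 357, 0]) cylinder(h = 639, r = 36);
translate([411, 1068, 0]) cylinder(h = 639, r = 36);
translate([1970, 1068, 0]) cylinder(h = 639, r = 36);


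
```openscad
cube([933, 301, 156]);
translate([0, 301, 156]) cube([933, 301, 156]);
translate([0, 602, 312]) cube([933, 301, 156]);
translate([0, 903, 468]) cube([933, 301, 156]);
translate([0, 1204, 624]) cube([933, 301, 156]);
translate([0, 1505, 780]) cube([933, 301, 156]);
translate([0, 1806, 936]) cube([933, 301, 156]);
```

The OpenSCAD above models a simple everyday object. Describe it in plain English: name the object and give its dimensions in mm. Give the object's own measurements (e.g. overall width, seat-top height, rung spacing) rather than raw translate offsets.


A straight staircase of 7 solid steps. Each step is 933 mm wide (x), 301 mm deep (y, the going) and 156 mm tall (the rise). The first step rests on the floor; each subsequent step sits one going further in +y and one rise higher in +z, directly behind and above the previous step with no overlap.


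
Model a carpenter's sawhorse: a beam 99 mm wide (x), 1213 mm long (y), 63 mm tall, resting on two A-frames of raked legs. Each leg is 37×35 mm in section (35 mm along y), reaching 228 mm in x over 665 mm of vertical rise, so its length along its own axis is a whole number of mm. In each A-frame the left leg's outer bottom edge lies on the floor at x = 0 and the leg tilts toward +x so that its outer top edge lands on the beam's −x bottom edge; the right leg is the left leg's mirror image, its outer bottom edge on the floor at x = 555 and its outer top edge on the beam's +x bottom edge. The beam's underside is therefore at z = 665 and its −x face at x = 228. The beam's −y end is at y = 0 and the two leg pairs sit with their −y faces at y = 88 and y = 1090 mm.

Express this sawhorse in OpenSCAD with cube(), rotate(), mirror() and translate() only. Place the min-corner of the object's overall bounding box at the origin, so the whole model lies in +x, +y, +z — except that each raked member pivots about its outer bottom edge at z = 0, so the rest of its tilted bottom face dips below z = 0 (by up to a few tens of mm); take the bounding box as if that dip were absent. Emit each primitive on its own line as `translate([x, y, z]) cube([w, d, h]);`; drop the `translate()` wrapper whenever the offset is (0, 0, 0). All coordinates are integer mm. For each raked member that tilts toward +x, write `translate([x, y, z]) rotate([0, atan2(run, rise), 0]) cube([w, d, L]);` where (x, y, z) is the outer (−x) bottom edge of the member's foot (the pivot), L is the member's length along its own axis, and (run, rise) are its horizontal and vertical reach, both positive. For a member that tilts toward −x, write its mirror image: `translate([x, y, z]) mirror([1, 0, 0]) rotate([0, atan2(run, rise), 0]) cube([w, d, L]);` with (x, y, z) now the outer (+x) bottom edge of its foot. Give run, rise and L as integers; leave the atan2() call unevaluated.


translate([228, 0, 665]) cube([99, 1213, 63]);
translate([0, 88, 0]) rotate([0, atan2(228, 665), 0]) cube([37, 35, 703]);
translate([555, 88, 0]) mirror([1, 0, 0]) rotate([0, atan2(228, 665), 0]) cube([37, 35, 703]);
translate([0, 1090, 0]) rotate([0, atan2(228, 665), 0]) cube([37, 35, 703]);
translate([555, 1090, 0]) mirror([1, 0, 0]) rotate([0, atan2(228, 665), 0]) cube([37, 35, 703]);


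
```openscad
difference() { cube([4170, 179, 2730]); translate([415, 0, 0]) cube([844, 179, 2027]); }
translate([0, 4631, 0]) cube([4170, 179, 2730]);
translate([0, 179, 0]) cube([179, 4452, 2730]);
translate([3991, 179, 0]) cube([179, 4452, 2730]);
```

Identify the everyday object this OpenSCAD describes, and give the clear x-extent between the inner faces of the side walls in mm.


A single room. The interior width is 3812 mm.

Four walls enclosing a rectangle with a door in the front wall — a room. Outside width 4170 minus two 179 mm walls gives 3812 mm.


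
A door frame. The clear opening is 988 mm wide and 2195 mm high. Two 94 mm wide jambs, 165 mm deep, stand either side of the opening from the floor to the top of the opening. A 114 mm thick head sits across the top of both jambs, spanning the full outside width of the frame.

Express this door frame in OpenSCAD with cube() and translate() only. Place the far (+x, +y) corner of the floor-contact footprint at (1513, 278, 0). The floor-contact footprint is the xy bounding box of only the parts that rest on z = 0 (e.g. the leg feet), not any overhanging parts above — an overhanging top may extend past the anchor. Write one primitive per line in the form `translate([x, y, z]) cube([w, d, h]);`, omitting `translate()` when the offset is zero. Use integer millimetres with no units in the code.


translate([337, 113, 0]) cube([94, 165, 2195]);
translate([1419, 113, 0]) cube([94, 165, 2195]);
translate([337, 113, 2195]) cube([1176, 165, 114]);


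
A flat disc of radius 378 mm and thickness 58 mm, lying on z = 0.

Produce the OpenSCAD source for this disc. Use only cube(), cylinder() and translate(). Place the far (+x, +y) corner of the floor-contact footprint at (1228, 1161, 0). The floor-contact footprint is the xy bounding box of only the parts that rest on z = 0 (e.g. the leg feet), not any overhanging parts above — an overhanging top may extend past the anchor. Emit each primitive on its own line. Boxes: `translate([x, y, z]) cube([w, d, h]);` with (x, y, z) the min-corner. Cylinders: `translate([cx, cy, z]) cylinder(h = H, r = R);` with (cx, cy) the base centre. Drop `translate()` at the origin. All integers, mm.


translate([850, 783, 0]) cylinder(h = 58, r = 378);


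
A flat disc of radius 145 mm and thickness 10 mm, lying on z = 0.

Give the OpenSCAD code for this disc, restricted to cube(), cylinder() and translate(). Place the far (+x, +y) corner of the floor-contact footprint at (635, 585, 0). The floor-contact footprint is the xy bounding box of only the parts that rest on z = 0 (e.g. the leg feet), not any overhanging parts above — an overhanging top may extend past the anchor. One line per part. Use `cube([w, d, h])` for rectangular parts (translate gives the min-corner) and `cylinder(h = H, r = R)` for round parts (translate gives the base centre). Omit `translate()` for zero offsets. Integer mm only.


translate([490, 440, 0]) cylinder(h = 10, r = 145);


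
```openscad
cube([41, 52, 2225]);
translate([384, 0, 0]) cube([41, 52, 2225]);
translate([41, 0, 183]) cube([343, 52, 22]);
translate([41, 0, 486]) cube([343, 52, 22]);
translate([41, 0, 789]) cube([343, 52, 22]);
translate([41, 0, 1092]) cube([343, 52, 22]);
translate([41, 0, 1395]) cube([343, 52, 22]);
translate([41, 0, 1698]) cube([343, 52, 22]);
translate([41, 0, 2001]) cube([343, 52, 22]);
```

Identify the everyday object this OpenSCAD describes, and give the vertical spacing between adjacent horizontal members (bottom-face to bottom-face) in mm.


A ladder. The rung spacing is 303 mm.

Two tall 41×52 posts with 7 short bars between them — a ladder. Adjacent rungs sit at z = 183 and z = 486, so the spacing is 486 − 183 = 303 mm.


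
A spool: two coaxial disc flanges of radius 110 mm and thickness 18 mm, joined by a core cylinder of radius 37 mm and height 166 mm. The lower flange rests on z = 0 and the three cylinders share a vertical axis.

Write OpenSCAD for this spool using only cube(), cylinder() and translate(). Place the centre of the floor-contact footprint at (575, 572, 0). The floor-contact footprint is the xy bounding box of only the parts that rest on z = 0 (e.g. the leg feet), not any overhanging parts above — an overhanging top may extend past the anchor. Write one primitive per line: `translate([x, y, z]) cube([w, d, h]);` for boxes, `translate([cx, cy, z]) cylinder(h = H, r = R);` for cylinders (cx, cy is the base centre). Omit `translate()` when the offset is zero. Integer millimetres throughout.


translate([575, 572, 0]) cylinder(h = 18, r = 110);
translate([575, 572, 18]) cylinder(h = 166, r = 37);
translate([575, 572, 184]) cylinder(h = 18, r = 110);


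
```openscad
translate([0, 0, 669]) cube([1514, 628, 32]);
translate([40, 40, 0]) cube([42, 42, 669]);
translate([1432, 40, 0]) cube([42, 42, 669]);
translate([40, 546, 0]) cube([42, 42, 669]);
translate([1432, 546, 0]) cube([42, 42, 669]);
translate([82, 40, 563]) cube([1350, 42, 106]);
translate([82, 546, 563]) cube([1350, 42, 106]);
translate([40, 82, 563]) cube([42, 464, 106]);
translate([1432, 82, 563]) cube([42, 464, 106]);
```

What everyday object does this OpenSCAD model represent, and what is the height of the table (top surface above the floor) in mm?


A table. The table height is 701 mm.

A 1514×628×32 slab sits at z = 669 on four 42 mm square posts — a table. The top surface is at 669 + 32 = 701 mm.


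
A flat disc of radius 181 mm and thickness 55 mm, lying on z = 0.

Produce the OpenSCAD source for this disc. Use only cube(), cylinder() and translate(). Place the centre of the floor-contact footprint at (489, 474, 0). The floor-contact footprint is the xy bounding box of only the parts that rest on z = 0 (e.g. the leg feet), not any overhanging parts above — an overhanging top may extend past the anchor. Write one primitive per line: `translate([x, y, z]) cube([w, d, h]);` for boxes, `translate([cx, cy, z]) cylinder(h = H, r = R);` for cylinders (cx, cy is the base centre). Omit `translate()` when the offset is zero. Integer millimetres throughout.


translate([489, 474, 0]) cylinder(h = 55, r = 181);


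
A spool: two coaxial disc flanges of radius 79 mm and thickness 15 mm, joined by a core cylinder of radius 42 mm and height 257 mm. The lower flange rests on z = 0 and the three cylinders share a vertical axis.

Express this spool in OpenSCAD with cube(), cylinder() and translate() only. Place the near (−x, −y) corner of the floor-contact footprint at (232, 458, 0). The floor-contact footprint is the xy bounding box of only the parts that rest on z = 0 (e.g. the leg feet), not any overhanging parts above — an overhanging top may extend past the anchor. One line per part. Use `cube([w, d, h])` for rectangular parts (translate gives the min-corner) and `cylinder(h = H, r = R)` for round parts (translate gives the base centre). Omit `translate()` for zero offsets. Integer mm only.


translate([311, 537, 0]) cylinder(h = 15, r = 79);
translate([311, 537, 15]) cylinder(h = 257, r = 42);
translate([311, 537, 272]) cylinder(h = 15, r = 79);


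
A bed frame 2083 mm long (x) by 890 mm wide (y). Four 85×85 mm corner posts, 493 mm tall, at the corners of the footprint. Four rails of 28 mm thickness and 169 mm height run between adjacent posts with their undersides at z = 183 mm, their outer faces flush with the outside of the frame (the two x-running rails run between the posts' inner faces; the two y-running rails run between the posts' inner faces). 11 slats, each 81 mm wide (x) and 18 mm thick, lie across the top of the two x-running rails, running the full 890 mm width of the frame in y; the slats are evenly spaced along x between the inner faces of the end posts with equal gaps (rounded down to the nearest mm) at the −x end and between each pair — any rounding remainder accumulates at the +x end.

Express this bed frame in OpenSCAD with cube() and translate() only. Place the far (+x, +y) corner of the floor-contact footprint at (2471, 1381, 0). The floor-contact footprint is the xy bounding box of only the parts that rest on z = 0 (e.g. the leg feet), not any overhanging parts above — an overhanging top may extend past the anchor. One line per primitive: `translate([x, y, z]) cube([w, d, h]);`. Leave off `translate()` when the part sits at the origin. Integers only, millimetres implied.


translate([388, 491, 0]) cube([85, 85, 493]);
translate([388, 1296, 0]) cube([85, 85, 493]);
translate([2386, 491, 0]) cube([85, 85, 493]);
translate([2386, 1296, 0]) cube([85, 85, 493]);
translate([473, 491, 183]) cube([1913, 28, 169]);
translate([473, 1353, 183]) cube([1913, 28, 169]);
translate([388, 576, 183]) cube([28, 720, 169]);
translate([2443, 576, 183]) cube([28, 720, 169]);
translate([558, 491, 352]) cube([81, 890, 18]);
translate([724, 491, 352]) cube([81, 890, 18]);
translate([890, 491, 352]) cube([81, 890, 18]);
translate([1056, 491, 352]) cube([81, 890, 18]);
translate([1222, 491, 352]) cube([81, 890, 18]);
translate([1388, 491, 352]) cube([81, 890, 18]);
translate([1554, 491, 352]) cube([81, 890, 18]);
translate([1720, 491, 352]) cube([81, 890, 18]);
translate([1886, 491, 352]) cube([81, 890, 18]);
translate([2052, 491, 352]) cube([81, 890, 18]);
translate([2218, 491, 352]) cube([81, 890, 18]);


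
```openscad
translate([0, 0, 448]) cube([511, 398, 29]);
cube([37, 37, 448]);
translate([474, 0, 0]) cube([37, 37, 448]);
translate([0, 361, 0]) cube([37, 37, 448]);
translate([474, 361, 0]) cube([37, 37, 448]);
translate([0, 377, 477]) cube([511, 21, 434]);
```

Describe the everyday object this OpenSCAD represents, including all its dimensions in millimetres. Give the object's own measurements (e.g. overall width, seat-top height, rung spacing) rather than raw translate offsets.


A chair. The seat is a 511×398×29 mm slab with its top at z = 477 mm, on four 37×37 mm corner legs (flush with the seat edges, standing on z = 0). A flat backrest 21 mm thick, 434 mm tall, spans the full seat width and rises from the seat top along its +y edge, rear face flush with the rear of the seat.


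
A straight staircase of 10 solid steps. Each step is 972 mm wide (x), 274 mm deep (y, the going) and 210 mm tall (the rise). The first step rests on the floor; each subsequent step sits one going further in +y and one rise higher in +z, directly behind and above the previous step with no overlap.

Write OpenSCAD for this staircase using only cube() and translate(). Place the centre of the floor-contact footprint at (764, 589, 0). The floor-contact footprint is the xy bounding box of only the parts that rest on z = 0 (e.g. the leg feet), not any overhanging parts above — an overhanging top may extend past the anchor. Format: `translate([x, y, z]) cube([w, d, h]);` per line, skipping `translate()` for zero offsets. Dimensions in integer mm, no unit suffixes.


translate([278, 452, 0]) cube([972, 274, 210]);
translate([278, 726, 210]) cube([972, 274, 210]);
translate([278, 1000, 420]) cube([972, 274, 210]);
translate([278, 1274, 630]) cube([972, 274, 210]);
translate([278, 1548, 840]) cube([972, 274, 210]);
translate([278, 1822, 1050]) cube([972, 274, 210]);
translate([278, 2096, 1260]) cube([972, 274, 210]);
translate([278, 2370, 1470]) cube([972, 274, 210]);
translate([278, 2644, 1680]) cube([972, 274, 210]);
translate([278, 2918, 1890]) cube([972, 274, 210]);
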